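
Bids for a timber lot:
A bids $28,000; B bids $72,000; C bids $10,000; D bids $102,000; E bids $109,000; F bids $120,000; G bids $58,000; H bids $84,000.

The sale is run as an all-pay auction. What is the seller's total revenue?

Sorting bids: 120,000 (F) > 109,000 (E) > 102,000 (D) > 84,000 (H) > 72,000 (B) > 58,000 (G) > …
F wins with the top bid; all bids are sunk regardless.
Every bidder forfeits their bid regardless of winning.
Revenue = 28,000 + 72,000 + 10,000 + 102,000 + 109,000 + 120,000 + 58,000 + 84,000 = $583,000.

Total revenue: $583,000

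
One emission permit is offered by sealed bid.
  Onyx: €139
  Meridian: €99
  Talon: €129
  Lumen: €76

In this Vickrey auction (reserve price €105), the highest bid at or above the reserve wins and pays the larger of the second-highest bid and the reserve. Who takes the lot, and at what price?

Onyx pays €129

Bids in order: 139 (Onyx) > 129 (Talon) > 99 (Meridian) > 76 (Lumen)
Highest eligible bid: Onyx at €139.
Second-highest bid €129 exceeds the reserve €105 → payment €129.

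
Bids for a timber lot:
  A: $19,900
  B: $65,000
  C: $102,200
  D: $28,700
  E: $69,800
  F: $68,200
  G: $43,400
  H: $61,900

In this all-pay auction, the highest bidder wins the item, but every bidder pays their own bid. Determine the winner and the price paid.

C pays $102,200

Rule: the highest bidder wins the item, but every bidder pays their own bid.
Bids ranked: 102,200 (C) > 69,800 (E) > 68,200 (F) > 65,000 (B) > 61,900 (H) > 43,400 (G) > …
C wins with the top bid; all bids are sunk regardless.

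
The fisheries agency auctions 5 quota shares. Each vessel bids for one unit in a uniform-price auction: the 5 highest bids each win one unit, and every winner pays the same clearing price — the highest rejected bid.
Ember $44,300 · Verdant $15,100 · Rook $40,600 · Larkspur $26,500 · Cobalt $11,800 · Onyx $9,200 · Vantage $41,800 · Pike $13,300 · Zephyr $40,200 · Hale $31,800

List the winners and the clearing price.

Ember, Vantage, Rook, Zephyr, Hale; each pays $26,500

Bids ranked high→low: 44,300 (Ember), 41,800 (Vantage), 40,600 (Rook), 40,200 (Zephyr), 31,800 (Hale), 26,500 (Larkspur), 15,100 (Verdant), …
Winners (5 units): Ember, Vantage, Rook, Zephyr, Hale.
Clearing price = highest rejected bid = $26,500.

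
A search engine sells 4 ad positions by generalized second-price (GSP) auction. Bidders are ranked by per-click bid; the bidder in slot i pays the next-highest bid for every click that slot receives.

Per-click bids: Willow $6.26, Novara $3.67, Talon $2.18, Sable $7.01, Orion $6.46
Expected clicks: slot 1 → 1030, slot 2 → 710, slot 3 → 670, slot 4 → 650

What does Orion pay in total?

Sorting advertisers: $7.01 (Sable) > $6.46 (Orion) > $6.26 (Willow) > $3.67 (Novara) > $2.18 (Talon)
Orion holds slot 2 → pays next bid $6.26 × 710 clicks = $4444.60.

Orion pays $4444.60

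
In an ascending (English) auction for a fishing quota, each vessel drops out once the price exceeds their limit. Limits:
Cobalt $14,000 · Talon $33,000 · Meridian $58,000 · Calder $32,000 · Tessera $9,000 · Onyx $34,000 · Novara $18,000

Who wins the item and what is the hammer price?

Meridian wins at $34,000

Sorting limits: 58,000 (Meridian) > 34,000 (Onyx) > 33,000 (Talon) > 32,000 (Calder) > 18,000 (Novara) > 14,000 (Cobalt) > …
Bidding ends when Onyx exits at $34,000; Meridian takes it.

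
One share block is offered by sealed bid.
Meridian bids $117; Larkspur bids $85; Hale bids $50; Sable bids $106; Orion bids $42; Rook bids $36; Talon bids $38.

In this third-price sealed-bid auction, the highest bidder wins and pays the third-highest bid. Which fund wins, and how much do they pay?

Meridian pays $85

Bids in order: 117 (Meridian) > 106 (Sable) > 85 (Larkspur) > 50 (Hale) > 42 (Orion) > 38 (Talon) > …
Meridian is highest; pays the third-highest bid, $85.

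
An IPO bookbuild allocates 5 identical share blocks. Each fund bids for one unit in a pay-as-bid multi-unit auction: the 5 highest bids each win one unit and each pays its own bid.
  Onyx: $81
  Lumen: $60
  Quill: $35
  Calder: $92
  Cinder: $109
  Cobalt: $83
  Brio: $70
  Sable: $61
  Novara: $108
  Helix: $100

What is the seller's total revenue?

Total revenue: $492

Ordering the bids: 109 (Cinder), 108 (Novara), 100 (Helix), 92 (Calder), 83 (Cobalt), 81 (Onyx), 70 (Brio), …
Top 5: Cinder, Novara, Helix, Calder, Cobalt.
Total revenue = 109 + 108 + 100 + 92 + 83 = $492.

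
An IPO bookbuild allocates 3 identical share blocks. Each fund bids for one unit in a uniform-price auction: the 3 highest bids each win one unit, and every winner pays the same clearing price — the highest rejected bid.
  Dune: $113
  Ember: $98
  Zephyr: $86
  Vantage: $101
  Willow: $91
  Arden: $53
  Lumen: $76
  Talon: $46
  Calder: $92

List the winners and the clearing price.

Sorting: 113 (Dune), 101 (Vantage), 98 (Ember), 92 (Calder), 91 (Willow), …
The 3 highest are Dune, Vantage, Ember.
Clearing price = highest rejected bid = $92.

Dune, Vantage, Ember; each pays $92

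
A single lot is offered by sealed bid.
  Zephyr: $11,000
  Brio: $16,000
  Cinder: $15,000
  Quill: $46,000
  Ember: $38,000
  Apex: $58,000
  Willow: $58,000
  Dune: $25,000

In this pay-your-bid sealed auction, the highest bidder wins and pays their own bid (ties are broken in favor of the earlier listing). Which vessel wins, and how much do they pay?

Apex pays $58,000

Sorting bids: 58,000 (Apex) > 58,000 (Willow) > 46,000 (Quill) > 38,000 (Ember) > 25,000 (Dune) > 16,000 (Brio) > …
Apex and Willow tie at $58,000; tie-break gives it to Apex.
Apex has the highest bid and pays exactly that: $58,000.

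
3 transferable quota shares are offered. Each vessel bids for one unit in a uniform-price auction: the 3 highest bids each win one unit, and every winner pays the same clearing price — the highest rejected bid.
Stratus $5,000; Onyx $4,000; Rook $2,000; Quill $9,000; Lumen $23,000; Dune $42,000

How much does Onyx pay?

Onyx pays $0

Sorting: 42,000 (Dune), 23,000 (Lumen), 9,000 (Quill), 5,000 (Stratus), 4,000 (Onyx), …
Top 3: Dune, Lumen, Quill.
First losing bid is Stratus's $5,000, which sets the uniform price.
Onyx does not win → pays $0.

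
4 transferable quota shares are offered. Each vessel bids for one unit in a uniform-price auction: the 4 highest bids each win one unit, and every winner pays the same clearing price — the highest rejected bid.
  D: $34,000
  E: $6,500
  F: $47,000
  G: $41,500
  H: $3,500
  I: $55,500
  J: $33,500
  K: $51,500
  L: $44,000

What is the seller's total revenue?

Sorting: 55,500 (I), 51,500 (K), 47,000 (F), 44,000 (L), 41,500 (G), 34,000 (D), …
Top 4: I, K, F, L.
First losing bid is G's $41,500, which sets the uniform price.
Total revenue = 4 × $41,500 = $166,000.

Total revenue: $166,000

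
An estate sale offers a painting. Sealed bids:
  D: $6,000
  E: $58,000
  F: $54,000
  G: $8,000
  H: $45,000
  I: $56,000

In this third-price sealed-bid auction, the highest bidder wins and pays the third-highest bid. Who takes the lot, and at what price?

Sorting bids: 58,000 (E) > 56,000 (I) > 54,000 (F) > 45,000 (H) > 8,000 (G) > 6,000 (D)
E wins; payment is bid #3 in the ranking = $54,000.

E pays $54,000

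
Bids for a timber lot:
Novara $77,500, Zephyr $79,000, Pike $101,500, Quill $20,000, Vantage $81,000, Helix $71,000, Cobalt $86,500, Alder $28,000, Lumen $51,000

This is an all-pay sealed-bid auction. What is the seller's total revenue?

Sorting bids: 101,500 (Pike) > 86,500 (Cobalt) > 81,000 (Vantage) > 79,000 (Zephyr) > 77,500 (Novara) > 71,000 (Helix) > …
Every bidder forfeits their bid regardless of winning.
Revenue = 77,500 + 79,000 + 101,500 + 20,000 + 81,000 + 71,000 + 86,500 + 28,000 + 51,000 = $595,500.

Total revenue: $595,500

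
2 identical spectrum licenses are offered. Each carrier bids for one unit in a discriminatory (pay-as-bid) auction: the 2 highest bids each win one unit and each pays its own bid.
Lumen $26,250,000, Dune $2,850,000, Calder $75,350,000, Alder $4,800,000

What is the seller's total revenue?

Sorting: 75,350,000 (Calder), 26,250,000 (Lumen), 4,800,000 (Alder), 2,850,000 (Dune)
Winners (2 units): Calder, Lumen.
Total revenue = 75,350,000 + 26,250,000 = $101,600,000.

Total revenue: $101,600,000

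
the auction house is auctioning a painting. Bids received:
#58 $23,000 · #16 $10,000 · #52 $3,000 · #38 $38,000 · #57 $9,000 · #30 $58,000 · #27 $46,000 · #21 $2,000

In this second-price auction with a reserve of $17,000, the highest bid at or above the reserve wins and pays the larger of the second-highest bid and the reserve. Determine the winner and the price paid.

Rule: the highest bid at or above the reserve wins and pays the larger of the second-highest bid and the reserve.
Sorting bids: 58,000 (#30) > 46,000 (#27) > 38,000 (#38) > 23,000 (#58) > 10,000 (#16) > 9,000 (#57) > …
#30 has the top bid at or above the reserve ($58,000).
max(second-highest $46,000, reserve $17,000) = $46,000; the reserve does not bind.

#30 pays $46,000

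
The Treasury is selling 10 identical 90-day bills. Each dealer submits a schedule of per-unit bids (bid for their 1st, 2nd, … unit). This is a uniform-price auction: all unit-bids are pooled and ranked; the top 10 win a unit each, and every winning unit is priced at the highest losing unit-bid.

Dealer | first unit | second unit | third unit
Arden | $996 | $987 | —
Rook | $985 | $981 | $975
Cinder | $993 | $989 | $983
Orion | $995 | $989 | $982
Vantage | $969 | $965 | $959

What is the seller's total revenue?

Total revenue: $9,750

Merging the schedules and taking the best 10: 996 (Arden-1), 995 (Orion-1), 993 (Cinder-1), 989 (Cinder-2), 989 (Orion-2), 987 (Arden-2), 985 (Rook-1), 983 (Cinder-3), 982 (Orion-3), 981 (Rook-2)
First bid not allocated: $975.
Allocation: Arden 2, Cinder 3, Orion 3, Rook 2. Every unit priced at $975.
Revenue = 10 × 975 = $9,750.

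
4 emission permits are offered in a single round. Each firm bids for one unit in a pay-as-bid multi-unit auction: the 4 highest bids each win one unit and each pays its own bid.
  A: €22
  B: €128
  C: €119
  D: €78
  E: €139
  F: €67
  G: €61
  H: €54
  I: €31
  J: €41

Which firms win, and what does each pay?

Ordering the bids: 139 (E), 128 (B), 119 (C), 78 (D), 67 (F), 61 (G), …
The 4 highest are E, B, C, D.
Each winner pays its own bid: E €139, B €128, C €119, D €78.

E €139, B €128, C €119, D €78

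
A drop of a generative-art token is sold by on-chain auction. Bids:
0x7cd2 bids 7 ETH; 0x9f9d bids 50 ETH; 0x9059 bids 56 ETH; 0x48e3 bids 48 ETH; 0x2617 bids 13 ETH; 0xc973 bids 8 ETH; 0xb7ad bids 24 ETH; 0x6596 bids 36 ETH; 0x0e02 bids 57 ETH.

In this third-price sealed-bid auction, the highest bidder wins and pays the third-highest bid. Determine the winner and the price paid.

0x0e02 pays 50 ETH

Rule: the highest bidder wins and pays the third-highest bid.
Bids in order: 57 (0x0e02) > 56 (0x9059) > 50 (0x9f9d) > 48 (0x48e3) > 36 (0x6596) > 24 (0xb7ad) > …
0x0e02 wins; payment is bid #3 in the ranking = 50 ETH.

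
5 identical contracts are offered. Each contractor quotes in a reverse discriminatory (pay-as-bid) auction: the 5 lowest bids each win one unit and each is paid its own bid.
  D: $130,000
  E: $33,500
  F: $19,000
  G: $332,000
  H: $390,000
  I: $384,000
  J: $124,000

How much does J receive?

Ordering the bids: 19,000 (F), 33,500 (E), 124,000 (J), 130,000 (D), 332,000 (G), 384,000 (I), 390,000 (H)
Lowest 5: F, E, J, D, G.
J wins → own bid $124,000.

J is paid $124,000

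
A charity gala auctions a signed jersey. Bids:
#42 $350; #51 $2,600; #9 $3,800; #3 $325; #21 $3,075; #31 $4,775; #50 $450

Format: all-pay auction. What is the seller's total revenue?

Total revenue: $15,375

Rule: the highest bidder wins the item, but every bidder pays their own bid.
Sorting bids: 4,775 (#31) > 3,800 (#9) > 3,075 (#21) > 2,600 (#51) > 450 (#50) > 350 (#42) > …
Every bidder forfeits their bid regardless of winning.
Revenue = 350 + 2,600 + 3,800 + 325 + 3,075 + 4,775 + 450 = $15,375.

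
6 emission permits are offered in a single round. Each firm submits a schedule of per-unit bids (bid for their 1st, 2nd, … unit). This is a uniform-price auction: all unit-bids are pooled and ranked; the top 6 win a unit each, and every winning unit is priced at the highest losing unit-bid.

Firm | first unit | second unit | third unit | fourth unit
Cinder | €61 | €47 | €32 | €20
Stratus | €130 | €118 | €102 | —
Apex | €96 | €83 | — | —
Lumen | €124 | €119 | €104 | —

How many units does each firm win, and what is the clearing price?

Lumen 3, Stratus 3; clearing price €96

All unit-bids, highest first — top 6: 130 (Stratus-1), 124 (Lumen-1), 119 (Lumen-2), 118 (Stratus-2), 104 (Lumen-3), 102 (Stratus-3)
First bid not allocated: €96.
Allocation: Lumen 3, Stratus 3.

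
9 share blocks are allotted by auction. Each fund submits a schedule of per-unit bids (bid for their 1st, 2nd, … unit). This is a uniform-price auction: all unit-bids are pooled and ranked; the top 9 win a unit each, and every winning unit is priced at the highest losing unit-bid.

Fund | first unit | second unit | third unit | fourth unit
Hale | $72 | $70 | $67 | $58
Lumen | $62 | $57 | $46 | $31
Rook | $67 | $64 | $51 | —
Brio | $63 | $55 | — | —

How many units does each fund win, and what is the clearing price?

Brio 1, Hale 4, Lumen 2, Rook 2; clearing price $55

All unit-bids, highest first — top 9: 72 (Hale-1), 70 (Hale-2), 67 (Hale-3), 67 (Rook-1), 64 (Rook-2), 63 (Brio-1), 62 (Lumen-1), 58 (Hale-4), 57 (Lumen-2)
Highest rejected unit-bid = $55.
Allocation: Brio 1, Hale 4, Lumen 2, Rook 2.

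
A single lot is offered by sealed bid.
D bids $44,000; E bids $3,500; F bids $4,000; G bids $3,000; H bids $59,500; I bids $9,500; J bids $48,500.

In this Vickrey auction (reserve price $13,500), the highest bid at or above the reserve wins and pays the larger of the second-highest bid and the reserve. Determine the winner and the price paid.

Bids ranked: 59,500 (H) > 48,500 (J) > 44,000 (D) > 9,500 (I) > 4,000 (F) > 3,500 (E) > …
Highest eligible bid: H at $59,500.
Second-highest bid $48,500 exceeds the reserve $13,500 → payment $48,500.

H pays $48,500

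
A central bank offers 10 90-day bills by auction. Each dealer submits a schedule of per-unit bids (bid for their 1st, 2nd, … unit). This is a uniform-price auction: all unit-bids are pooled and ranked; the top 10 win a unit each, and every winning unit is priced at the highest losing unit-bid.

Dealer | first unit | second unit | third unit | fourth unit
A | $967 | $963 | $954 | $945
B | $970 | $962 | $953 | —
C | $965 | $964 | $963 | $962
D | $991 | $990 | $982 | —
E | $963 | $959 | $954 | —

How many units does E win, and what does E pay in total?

E: 1 unit, pays $962

Merging the schedules and taking the best 10: 991 (D-1), 990 (D-2), 982 (D-3), 970 (B-1), 967 (A-1), 965 (C-1), 964 (C-2), 963 (A-2), 963 (C-3), 963 (E-1)
First bid not allocated: $962.
E wins 1 unit(s) at $962 each.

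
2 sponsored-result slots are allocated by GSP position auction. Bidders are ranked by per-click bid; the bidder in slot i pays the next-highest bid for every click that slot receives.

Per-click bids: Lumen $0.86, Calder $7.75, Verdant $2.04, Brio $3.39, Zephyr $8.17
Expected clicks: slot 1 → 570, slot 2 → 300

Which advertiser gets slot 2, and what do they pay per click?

Ranked by bid: $8.17 (Zephyr) > $7.75 (Calder) > $3.39 (Brio) > …
Slot 2 goes to the second-ranked bidder, Calder, who pays the next bid down: $3.39/click.

Calder; $3.39 per click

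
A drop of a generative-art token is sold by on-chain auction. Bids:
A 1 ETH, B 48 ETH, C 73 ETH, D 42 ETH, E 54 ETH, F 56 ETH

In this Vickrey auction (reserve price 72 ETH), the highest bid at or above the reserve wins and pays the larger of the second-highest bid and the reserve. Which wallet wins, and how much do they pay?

C pays 72 ETH

Sorting bids: 73 (C) > 56 (F) > 54 (E) > 48 (B) > 42 (D) > 1 (A)
Highest eligible bid: C at 73 ETH.
Second-highest bid 56 ETH is below the reserve 72 ETH, so the reserve binds → payment 72 ETH.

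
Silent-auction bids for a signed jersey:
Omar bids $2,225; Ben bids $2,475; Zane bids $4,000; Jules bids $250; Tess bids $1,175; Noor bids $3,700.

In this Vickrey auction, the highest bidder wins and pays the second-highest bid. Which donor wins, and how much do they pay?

Zane pays $3,700

Sorting bids: 4,000 (Zane) > 3,700 (Noor) > 2,475 (Ben) > 2,225 (Omar) > 1,175 (Tess) > 250 (Jules)
Second-price: Zane pays Noor's bid of $3,700.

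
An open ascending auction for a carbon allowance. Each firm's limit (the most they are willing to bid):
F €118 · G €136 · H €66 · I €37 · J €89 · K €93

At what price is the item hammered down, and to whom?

Limits in order: 136 (G) > 118 (F) > 93 (K) > 89 (J) > 66 (H) > 37 (I)
Bidding ends when F exits at €118; G takes it.

G wins at €118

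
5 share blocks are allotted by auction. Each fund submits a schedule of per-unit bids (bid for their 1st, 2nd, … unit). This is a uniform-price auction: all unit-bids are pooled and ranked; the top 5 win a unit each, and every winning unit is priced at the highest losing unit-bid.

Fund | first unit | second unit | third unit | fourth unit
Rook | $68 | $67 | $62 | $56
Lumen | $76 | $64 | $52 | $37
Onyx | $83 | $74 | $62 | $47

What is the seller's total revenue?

All unit-bids, highest first — top 5: 83 (Onyx-1), 76 (Lumen-1), 74 (Onyx-2), 68 (Rook-1), 67 (Rook-2)
Highest rejected unit-bid = $64.
Allocation: Lumen 1, Onyx 2, Rook 2. Every unit priced at $64.
Revenue = 5 × 64 = $320.

Total revenue: $320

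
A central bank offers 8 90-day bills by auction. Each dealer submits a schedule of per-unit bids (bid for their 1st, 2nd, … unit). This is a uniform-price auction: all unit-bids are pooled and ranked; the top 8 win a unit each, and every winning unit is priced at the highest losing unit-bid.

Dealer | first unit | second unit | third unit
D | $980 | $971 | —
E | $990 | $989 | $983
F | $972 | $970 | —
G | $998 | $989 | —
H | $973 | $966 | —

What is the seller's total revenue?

Merging the schedules and taking the best 8: 998 (G-1), 990 (E-1), 989 (E-2), 989 (G-2), 983 (E-3), 980 (D-1), 973 (H-1), 972 (F-1)
The (k+1)-th unit-bid is $971.
Allocation: D 1, E 3, F 1, G 2, H 1. Every unit priced at $971.
Revenue = 8 × 971 = $7,768.

Total revenue: $7,768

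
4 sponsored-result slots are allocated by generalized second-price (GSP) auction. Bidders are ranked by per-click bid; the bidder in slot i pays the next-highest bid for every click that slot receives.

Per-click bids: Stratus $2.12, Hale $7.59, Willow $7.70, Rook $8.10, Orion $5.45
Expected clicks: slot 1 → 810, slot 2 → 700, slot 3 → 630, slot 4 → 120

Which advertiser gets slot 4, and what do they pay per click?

Per-click bids in order: $8.10 (Rook) > $7.70 (Willow) > $7.59 (Hale) > $5.45 (Orion) > $2.12 (Stratus)
Slot 4 goes to the fourth-ranked bidder, Orion, who pays the next bid down: $2.12/click.

Orion; $2.12 per click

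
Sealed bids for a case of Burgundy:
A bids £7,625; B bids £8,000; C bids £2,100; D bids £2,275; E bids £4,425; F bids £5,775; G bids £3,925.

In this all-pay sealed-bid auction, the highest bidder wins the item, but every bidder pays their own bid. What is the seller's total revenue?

Rule: the highest bidder wins the item, but every bidder pays their own bid.
Sorting bids: 8,000 (B) > 7,625 (A) > 5,775 (F) > 4,425 (E) > 3,925 (G) > 2,275 (D) > …
B wins with the top bid; all bids are sunk regardless.
Every bidder forfeits their bid regardless of winning.
Revenue = 7,625 + 8,000 + 2,100 + 2,275 + 4,425 + 5,775 + 3,925 = £34,125.

Total revenue: £34,125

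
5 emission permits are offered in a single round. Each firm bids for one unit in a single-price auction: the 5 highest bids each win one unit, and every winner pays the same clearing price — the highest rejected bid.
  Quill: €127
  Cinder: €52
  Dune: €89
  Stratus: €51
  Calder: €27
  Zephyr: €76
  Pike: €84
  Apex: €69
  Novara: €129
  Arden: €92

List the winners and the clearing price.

Novara, Quill, Arden, Dune, Pike; each pays €76

Ordering the bids: 129 (Novara), 127 (Quill), 92 (Arden), 89 (Dune), 84 (Pike), 76 (Zephyr), 69 (Apex), …
Top 5: Novara, Quill, Arden, Dune, Pike.
First losing bid is Zephyr's €76, which sets the uniform price.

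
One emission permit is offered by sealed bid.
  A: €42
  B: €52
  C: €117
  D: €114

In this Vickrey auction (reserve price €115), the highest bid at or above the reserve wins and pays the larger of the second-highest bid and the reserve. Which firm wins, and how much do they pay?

C pays €115

Rule: the highest bid at or above the reserve wins and pays the larger of the second-highest bid and the reserve.
Sorting bids: 117 (C) > 114 (D) > 52 (B) > 42 (A)
Highest eligible bid: C at €117.
Second-highest bid €114 is below the reserve €115, so the reserve binds → payment €115.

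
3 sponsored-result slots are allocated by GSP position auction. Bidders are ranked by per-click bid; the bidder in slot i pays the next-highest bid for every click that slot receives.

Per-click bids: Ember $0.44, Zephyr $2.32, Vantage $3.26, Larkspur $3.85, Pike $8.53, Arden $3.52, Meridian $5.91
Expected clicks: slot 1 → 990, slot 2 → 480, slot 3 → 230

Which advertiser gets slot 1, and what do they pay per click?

Sorting advertisers: $8.53 (Pike) > $5.91 (Meridian) > $3.85 (Larkspur) > $3.52 (Arden) > …
Slot 1 goes to the first-ranked bidder, Pike, who pays the next bid down: $5.91/click.

Pike; $5.91 per click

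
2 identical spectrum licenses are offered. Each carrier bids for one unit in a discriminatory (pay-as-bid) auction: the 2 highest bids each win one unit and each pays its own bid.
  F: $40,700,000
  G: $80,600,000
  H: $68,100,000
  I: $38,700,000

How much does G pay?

Bids ranked high→low: 80,600,000 (G), 68,100,000 (H), 40,700,000 (F), 38,700,000 (I)
Winners (2 units): G, H.
G wins → own bid $80,600,000.

G pays $80,600,000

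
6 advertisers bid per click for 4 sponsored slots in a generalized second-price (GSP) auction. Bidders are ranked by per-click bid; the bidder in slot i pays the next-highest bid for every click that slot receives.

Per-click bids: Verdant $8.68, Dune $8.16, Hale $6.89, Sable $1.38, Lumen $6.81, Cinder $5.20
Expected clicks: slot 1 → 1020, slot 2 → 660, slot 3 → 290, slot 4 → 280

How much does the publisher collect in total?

Per-click bids in order: $8.68 (Verdant) > $8.16 (Dune) > $6.89 (Hale) > $6.81 (Lumen) > $5.20 (Cinder) > …
Slot 1: Verdant pays $8.16 × 1020 = $8323.20
Slot 2: Dune pays $6.89 × 660 = $4547.40
Slot 3: Hale pays $6.81 × 290 = $1974.90
Slot 4: Lumen pays $5.20 × 280 = $1456.00
Total = $16301.50

Total revenue: $16301.50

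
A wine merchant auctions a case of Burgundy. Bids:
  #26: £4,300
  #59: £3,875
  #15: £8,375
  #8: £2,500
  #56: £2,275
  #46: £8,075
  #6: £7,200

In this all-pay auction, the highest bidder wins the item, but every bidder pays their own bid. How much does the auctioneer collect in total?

Total revenue: £36,600

All-pay auction: the highest bidder wins the item, but every bidder pays their own bid.
Bids in order: 8,375 (#15) > 8,075 (#46) > 7,200 (#6) > 4,300 (#26) > 3,875 (#59) > 2,500 (#8) > …
Every bidder forfeits their bid regardless of winning.
Revenue = 4,300 + 3,875 + 8,375 + 2,500 + 2,275 + 8,075 + 7,200 = £36,600.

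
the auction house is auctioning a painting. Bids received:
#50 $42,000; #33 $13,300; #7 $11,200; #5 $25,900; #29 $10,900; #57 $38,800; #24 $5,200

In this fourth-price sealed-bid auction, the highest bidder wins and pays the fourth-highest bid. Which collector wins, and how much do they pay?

#50 pays $13,300

Bids ranked: 42,000 (#50) > 38,800 (#57) > 25,900 (#5) > 13,300 (#33) > 11,200 (#7) > 10,900 (#29) > …
#50 wins; payment is bid #4 in the ranking = $13,300.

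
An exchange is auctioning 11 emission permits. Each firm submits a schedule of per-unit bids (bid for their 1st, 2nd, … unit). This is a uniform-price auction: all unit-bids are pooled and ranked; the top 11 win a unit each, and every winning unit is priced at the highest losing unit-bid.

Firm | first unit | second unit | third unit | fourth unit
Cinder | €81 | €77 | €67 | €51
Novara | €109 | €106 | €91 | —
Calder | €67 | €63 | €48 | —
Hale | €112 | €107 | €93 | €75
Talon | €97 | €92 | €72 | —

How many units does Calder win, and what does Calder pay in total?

All unit-bids, highest first — top 11: 112 (Hale-1), 109 (Novara-1), 107 (Hale-2), 106 (Novara-2), 97 (Talon-1), 93 (Hale-3), 92 (Talon-2), 91 (Novara-3), 81 (Cinder-1), 77 (Cinder-2), 75 (Hale-4)
The (k+1)-th unit-bid is €72.
Calder wins 0 unit(s) at €72 each.

Calder: 0 units, pays €0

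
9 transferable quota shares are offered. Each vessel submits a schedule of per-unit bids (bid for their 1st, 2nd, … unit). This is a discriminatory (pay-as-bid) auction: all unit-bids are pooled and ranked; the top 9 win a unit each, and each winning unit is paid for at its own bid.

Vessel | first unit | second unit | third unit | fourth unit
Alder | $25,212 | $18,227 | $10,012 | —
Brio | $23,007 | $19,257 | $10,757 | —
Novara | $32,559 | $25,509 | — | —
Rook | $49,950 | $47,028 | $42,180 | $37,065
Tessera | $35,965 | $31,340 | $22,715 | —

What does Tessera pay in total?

Merging the schedules and taking the best 9: 49,950 (Rook-1), 47,028 (Rook-2), 42,180 (Rook-3), 37,065 (Rook-4), 35,965 (Tessera-1), 32,559 (Novara-1), 31,340 (Tessera-2), 25,509 (Novara-2), 25,212 (Alder-1)
Next rejected bid: $23,007 (not a price — pay-as-bid).
Tessera's winning unit-bids: 35,965 + 31,340 = $67,305.

Tessera pays $67,305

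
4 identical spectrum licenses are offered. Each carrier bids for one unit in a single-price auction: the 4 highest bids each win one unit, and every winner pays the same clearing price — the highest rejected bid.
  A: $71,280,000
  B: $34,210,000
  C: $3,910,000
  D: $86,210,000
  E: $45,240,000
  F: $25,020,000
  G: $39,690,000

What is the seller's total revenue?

Bids ranked high→low: 86,210,000 (D), 71,280,000 (A), 45,240,000 (E), 39,690,000 (G), 34,210,000 (B), 25,020,000 (F), …
Top 4: D, A, E, G.
First losing bid is B's $34,210,000, which sets the uniform price.
Total revenue = 4 × $34,210,000 = $136,840,000.

Total revenue: $136,840,000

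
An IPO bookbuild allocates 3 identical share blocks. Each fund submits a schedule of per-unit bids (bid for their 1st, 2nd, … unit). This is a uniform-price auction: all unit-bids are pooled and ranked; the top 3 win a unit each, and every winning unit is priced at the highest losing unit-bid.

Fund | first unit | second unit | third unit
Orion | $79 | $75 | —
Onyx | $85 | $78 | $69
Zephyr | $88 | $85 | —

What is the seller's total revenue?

Merging the schedules and taking the best 3: 88 (Zephyr-1), 85 (Onyx-1), 85 (Zephyr-2)
The (k+1)-th unit-bid is $79.
Allocation: Onyx 1, Zephyr 2. Every unit priced at $79.
Revenue = 3 × 79 = $237.

Total revenue: $237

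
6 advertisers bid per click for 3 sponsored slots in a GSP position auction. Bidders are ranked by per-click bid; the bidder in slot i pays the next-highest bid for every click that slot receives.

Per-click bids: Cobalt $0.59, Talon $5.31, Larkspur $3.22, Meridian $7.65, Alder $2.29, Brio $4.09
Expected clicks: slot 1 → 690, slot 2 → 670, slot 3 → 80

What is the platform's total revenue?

Total revenue: $6661.80

Per-click bids in order: $7.65 (Meridian) > $5.31 (Talon) > $4.09 (Brio) > $3.22 (Larkspur) > …
Slot 1: Meridian pays $5.31 × 690 = $3663.90
Slot 2: Talon pays $4.09 × 670 = $2740.30
Slot 3: Brio pays $3.22 × 80 = $257.60
Total = $6661.80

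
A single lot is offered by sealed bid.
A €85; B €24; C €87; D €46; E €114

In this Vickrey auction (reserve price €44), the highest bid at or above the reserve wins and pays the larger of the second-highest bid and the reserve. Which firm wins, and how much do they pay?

Bids in order: 114 (E) > 87 (C) > 85 (A) > 46 (D) > 24 (B)
E has the top bid at or above the reserve (€114).
Second-highest bid €87 exceeds the reserve €44 → payment €87.

E pays €87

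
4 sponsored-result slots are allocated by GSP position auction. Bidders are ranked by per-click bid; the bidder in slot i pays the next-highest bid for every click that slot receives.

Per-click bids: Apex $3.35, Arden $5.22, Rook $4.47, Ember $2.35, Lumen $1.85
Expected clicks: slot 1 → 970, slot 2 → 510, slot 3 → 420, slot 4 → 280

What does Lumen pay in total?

Lumen pays $0.00

Per-click bids in order: $5.22 (Arden) > $4.47 (Rook) > $3.35 (Apex) > $2.35 (Ember) > $1.85 (Lumen)
Lumen ranks below slot 4 → no slot, pays nothing.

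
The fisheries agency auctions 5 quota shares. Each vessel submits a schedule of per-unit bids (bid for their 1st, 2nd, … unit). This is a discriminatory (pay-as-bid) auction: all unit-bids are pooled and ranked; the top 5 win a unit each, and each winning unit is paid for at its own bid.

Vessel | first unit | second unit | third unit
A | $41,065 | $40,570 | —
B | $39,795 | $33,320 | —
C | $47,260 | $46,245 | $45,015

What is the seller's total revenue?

Total revenue: $220,155

All unit-bids, highest first — top 5: 47,260 (C-1), 46,245 (C-2), 45,015 (C-3), 41,065 (A-1), 40,570 (A-2)
Next rejected bid: $39,795 (not a price — pay-as-bid).
Each winning unit pays its own bid.
Revenue = 47,260 + 46,245 + 45,015 + 41,065 + 40,570 = $220,155.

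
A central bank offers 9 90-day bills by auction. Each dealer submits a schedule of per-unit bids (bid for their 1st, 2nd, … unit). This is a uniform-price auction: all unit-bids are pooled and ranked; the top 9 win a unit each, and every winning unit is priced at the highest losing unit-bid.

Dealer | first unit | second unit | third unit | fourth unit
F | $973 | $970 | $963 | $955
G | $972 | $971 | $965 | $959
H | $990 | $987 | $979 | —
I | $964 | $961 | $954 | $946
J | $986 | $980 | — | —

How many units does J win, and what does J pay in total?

J: 2 units, pays $1,930

All unit-bids, highest first — top 9: 990 (H-1), 987 (H-2), 986 (J-1), 980 (J-2), 979 (H-3), 973 (F-1), 972 (G-1), 971 (G-2), 970 (F-2)
First bid not allocated: $965.
J wins 2 unit(s) at $965 each.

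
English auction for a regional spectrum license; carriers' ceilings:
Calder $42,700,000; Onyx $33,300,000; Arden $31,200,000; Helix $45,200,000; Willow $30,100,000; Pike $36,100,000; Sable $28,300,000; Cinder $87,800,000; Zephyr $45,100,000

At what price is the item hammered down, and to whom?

Limits in order: 87,800,000 (Cinder) > 45,200,000 (Helix) > 45,100,000 (Zephyr) > 42,700,000 (Calder) > 36,100,000 (Pike) > 33,300,000 (Onyx) > …
Bidding ends when Helix exits at $45,200,000; Cinder takes it.

Cinder wins at $45,200,000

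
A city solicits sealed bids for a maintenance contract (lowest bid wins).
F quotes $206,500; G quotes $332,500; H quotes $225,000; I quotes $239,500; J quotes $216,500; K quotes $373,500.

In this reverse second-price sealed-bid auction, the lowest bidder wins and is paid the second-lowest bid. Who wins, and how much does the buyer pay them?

Reverse second-price sealed-bid auction: the lowest bidder wins and is paid the second-lowest bid.
Bids ranked: 206,500 (F) < 216,500 (J) < 225,000 (H) < 239,500 (I) < 332,500 (G) < 373,500 (K)
F is lowest; is paid the second-lowest bid, $216,500.

F is paid $216,500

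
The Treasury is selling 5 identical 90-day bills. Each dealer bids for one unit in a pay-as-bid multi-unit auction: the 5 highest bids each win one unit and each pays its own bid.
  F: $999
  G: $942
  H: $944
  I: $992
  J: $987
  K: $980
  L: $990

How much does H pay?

Bids ranked high→low: 999 (F), 992 (I), 990 (L), 987 (J), 980 (K), 944 (H), 942 (G)
Top 5: F, I, L, J, K.
H does not win → $0.

H pays $0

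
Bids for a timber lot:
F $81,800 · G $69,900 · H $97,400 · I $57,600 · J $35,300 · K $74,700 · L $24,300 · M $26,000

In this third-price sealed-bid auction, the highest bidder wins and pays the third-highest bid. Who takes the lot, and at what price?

Rule: the highest bidder wins and pays the third-highest bid.
Sorting bids: 97,400 (H) > 81,800 (F) > 74,700 (K) > 69,900 (G) > 57,600 (I) > 35,300 (J) > …
H wins; payment is bid #3 in the ranking = $74,700.

H pays $74,700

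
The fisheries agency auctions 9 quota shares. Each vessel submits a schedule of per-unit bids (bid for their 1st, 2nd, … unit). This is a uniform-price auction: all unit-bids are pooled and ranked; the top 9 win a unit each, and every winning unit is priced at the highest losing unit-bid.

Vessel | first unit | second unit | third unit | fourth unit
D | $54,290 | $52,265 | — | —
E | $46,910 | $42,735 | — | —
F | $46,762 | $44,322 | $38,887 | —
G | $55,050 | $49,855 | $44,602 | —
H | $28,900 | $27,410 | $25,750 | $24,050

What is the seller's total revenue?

All unit-bids, highest first — top 9: 55,050 (G-1), 54,290 (D-1), 52,265 (D-2), 49,855 (G-2), 46,910 (E-1), 46,762 (F-1), 44,602 (G-3), 44,322 (F-2), 42,735 (E-2)
Highest rejected unit-bid = $38,887.
Allocation: D 2, E 2, F 2, G 3. Every unit priced at $38,887.
Revenue = 9 × 38,887 = $349,983.

Total revenue: $349,983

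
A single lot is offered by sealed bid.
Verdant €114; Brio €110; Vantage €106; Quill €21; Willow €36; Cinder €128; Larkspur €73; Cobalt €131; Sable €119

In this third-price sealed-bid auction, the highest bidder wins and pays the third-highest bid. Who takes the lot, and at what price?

Rule: the highest bidder wins and pays the third-highest bid.
Bids ranked: 131 (Cobalt) > 128 (Cinder) > 119 (Sable) > 114 (Verdant) > 110 (Brio) > 106 (Vantage) > …
Cobalt wins; payment is bid #3 in the ranking = €119.

Cobalt pays €119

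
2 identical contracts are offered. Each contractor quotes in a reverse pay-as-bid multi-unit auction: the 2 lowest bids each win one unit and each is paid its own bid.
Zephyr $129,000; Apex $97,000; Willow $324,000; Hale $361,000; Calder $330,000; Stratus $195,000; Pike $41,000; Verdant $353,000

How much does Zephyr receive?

Zephyr is paid $0

Bids ranked low→high: 41,000 (Pike), 97,000 (Apex), 129,000 (Zephyr), 195,000 (Stratus), …
Lowest 2: Pike, Apex.
Zephyr does not win → $0.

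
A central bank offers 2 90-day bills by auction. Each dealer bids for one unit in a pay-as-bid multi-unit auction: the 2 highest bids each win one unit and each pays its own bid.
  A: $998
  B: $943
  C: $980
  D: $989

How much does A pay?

Sorting: 998 (A), 989 (D), 980 (C), 943 (B)
The 2 highest are A, D.
A wins → own bid $998.

A pays $998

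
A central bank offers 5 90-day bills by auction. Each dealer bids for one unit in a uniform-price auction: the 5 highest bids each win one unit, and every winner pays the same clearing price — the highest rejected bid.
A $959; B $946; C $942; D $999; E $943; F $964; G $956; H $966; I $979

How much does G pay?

G pays $0

Sorting: 999 (D), 979 (I), 966 (H), 964 (F), 959 (A), 956 (G), 946 (B), …
The 5 highest are D, I, H, F, A.
Highest unsuccessful bid: $956 → clearing price.
G does not win → pays $0.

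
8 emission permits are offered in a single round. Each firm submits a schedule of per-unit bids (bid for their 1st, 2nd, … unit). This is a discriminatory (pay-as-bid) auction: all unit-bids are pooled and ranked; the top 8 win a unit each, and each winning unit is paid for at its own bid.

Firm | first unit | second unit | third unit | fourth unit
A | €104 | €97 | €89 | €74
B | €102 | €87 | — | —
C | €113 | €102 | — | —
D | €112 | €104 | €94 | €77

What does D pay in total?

Merging the schedules and taking the best 8: 113 (C-1), 112 (D-1), 104 (A-1), 104 (D-2), 102 (B-1), 102 (C-2), 97 (A-2), 94 (D-3)
Next rejected bid: €89 (not a price — pay-as-bid).
D's winning unit-bids: 112 + 104 + 94 = €310.

D pays €310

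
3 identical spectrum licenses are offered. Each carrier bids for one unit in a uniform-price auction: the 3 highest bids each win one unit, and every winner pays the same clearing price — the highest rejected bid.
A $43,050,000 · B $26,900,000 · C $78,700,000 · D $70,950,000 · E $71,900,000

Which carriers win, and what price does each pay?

C, E, D; each pays $43,050,000

Sorting: 78,700,000 (C), 71,900,000 (E), 70,950,000 (D), 43,050,000 (A), 26,900,000 (B)
Top 3: C, E, D.
Highest unsuccessful bid: $43,050,000 → clearing price.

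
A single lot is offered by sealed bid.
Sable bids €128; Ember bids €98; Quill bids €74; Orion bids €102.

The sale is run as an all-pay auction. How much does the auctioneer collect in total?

Bids ranked: 128 (Sable) > 102 (Orion) > 98 (Ember) > 74 (Quill)
Sable wins with the top bid; all bids are sunk regardless.
Every bidder forfeits their bid regardless of winning.
Revenue = 128 + 98 + 74 + 102 = €402.

Total revenue: €402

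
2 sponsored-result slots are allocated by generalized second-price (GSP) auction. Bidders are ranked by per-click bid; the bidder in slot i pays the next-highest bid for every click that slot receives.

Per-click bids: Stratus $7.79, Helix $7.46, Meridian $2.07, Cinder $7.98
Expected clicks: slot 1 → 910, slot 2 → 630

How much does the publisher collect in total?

Total revenue: $11788.70

Per-click bids in order: $7.98 (Cinder) > $7.79 (Stratus) > $7.46 (Helix) > …
Slot 1: Cinder pays $7.79 × 910 = $7088.90
Slot 2: Stratus pays $7.46 × 630 = $4699.80
Total = $11788.70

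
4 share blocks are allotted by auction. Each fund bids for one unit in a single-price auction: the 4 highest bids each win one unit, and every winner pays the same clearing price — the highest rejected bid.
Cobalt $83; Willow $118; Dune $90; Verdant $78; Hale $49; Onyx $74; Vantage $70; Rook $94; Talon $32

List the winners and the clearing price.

Willow, Rook, Dune, Cobalt; each pays $78

Bids ranked high→low: 118 (Willow), 94 (Rook), 90 (Dune), 83 (Cobalt), 78 (Verdant), 74 (Onyx), …
Winners (4 units): Willow, Rook, Dune, Cobalt.
Highest unsuccessful bid: $78 → clearing price.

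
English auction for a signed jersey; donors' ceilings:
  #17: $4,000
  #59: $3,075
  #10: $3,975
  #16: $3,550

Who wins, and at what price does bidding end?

#17 wins at $3,975

Limits ranked: 4,000 (#17) > 3,975 (#10) > 3,550 (#16) > 3,075 (#59)
Bidding ends when #10 exits at $3,975; #17 takes it.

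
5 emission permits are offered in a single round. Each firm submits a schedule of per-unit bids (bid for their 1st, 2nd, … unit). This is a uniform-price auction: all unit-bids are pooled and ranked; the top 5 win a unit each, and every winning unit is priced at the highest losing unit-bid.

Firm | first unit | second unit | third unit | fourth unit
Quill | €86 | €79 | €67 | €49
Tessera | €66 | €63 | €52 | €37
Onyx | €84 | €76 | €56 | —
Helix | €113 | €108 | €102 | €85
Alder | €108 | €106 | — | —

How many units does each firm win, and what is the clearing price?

Pooled unit-bids ranked (top 5): 113 (Helix-1), 108 (Helix-2), 108 (Alder-1), 106 (Alder-2), 102 (Helix-3)
The (k+1)-th unit-bid is €86.
Allocation: Alder 2, Helix 3.

Alder 2, Helix 3; clearing price €86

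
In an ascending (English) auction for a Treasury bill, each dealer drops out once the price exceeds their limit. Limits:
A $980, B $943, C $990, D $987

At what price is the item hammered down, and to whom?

C wins at $987

Open ascending-bid auction: the price rises until one bidder remains; the winner pays the price at which the last rival dropped out.
Limits ranked: 990 (C) > 987 (D) > 980 (A) > 943 (B)
Bidding ends when D exits at $987; C takes it.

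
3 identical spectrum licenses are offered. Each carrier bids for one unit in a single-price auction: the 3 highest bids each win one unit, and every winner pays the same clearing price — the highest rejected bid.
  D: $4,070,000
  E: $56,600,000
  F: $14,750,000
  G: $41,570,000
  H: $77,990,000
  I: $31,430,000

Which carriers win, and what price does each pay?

Sorting: 77,990,000 (H), 56,600,000 (E), 41,570,000 (G), 31,430,000 (I), 14,750,000 (F), …
Winners (3 units): H, E, G.
Highest unsuccessful bid: $31,430,000 → clearing price.

H, E, G; each pays $31,430,000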